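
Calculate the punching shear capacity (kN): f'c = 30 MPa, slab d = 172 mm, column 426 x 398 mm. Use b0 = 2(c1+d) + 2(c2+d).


b0 = 2*(426 + 172) + 2*(398 + 172) = 2336 mm
Vc = 0.33 * sqrt(30) * 2336 * 172 / 1000
= 726.23 kN

726.23


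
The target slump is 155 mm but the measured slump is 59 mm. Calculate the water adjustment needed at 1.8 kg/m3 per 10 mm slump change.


Difference = 155 - 59 = 96 mm
Water adjustment = 96 * 1.8 / 10 = 17.3 kg/m3

17.3


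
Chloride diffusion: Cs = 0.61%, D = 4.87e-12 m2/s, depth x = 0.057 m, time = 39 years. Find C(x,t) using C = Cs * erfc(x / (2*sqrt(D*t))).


t_seconds = 39 * 365.25 * 24 * 3600 = 1230746400.0 s
arg = 0.057 / (2 * sqrt(4.87e-12 * 1230746400.0))
= 0.3681
erfc(0.3681) = 0.6026
C = 0.61 * 0.6026 = 0.3676%

0.3676


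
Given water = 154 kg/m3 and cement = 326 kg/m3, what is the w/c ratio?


w/c = water / cement
w/c = 154 / 326 = 0.472

0.472


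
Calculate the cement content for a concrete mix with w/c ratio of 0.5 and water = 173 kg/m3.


Cement = water / (w/c)
= 173 / 0.5
= 346.0 kg/m3

346.0


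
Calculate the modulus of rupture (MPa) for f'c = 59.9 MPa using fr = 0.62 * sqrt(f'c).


fr = 0.62 * sqrt(59.9)
= 4.798 MPa

4.798


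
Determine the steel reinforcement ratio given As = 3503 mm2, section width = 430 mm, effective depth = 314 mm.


rho = As / (b * d)
= 3503 / (430 * 314)
= 0.0259

0.0259


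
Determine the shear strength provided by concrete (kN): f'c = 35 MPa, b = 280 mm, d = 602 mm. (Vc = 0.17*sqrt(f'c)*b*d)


Vc = 0.17 * sqrt(35) * 280 * 602 / 1000
= 169.53 kN

169.53


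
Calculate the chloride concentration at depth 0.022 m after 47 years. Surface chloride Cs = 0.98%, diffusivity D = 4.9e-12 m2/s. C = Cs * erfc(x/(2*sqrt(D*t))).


t_seconds = 47 * 365.25 * 24 * 3600 = 1483207200.0 s
arg = 0.022 / (2 * sqrt(4.9e-12 * 1483207200.0))
= 0.129
erfc(0.129) = 0.8552
C = 0.98 * 0.8552 = 0.8381%

0.8381


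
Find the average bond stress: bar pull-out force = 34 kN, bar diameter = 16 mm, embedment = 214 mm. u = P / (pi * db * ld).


u = P / (pi * db * ld)
= 34 * 1000 / (pi * 16 * 214)
= 3.161 MPa

3.161


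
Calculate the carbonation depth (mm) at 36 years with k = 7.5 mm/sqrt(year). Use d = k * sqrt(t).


depth = k * sqrt(t)
= 7.5 * sqrt(36)
= 45.0 mm

45.0


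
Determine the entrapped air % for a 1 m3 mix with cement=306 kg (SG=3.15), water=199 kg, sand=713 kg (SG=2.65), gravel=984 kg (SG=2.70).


Vol cement = 306 / (3.15 * 1000) = 0.097143 m3
Vol water = 199 / 1000 = 0.199 m3
Vol sand = 713 / (2.65 * 1000) = 0.269057 m3
Vol gravel = 984 / (2.70 * 1000) = 0.364444 m3
Total solid + water volume = 0.929644 m3
Air = (1 - 0.929644) * 100 = 7.04%

7.04


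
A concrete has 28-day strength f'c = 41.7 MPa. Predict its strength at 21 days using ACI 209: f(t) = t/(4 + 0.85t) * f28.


f(21) = 21 / (4 + 0.85 * 21) * 41.7
= 21 / 21.85 * 41.7
= 40.08 MPa

40.08


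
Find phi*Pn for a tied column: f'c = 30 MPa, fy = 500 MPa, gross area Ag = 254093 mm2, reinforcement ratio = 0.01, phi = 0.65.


Ast = rho * Ag = 0.01 * 254093 = 2540.93 mm2
phi*Pn = 0.65 * 0.80 * (0.85 * 30 * (254093 - 2540.93) + 500 * 2540.93) / 1000
= 3996.22 kN

3996.22


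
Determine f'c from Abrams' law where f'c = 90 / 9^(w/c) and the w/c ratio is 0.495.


f'c = 90 / 9^0.495
= 90 / 2.967
= 30.33 MPa

30.33


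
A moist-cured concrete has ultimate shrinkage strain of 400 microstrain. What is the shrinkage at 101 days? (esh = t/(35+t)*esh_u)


esh(101) = 101 / (35 + 101) * 400
= 101 / 136 * 400
= 297.1 microstrain

297.1


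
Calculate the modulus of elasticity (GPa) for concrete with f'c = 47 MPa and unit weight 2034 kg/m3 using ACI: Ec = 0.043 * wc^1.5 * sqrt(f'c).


Ec = 0.043 * 2034^1.5 * sqrt(47) / 1000
= 27.04 GPa

27.04


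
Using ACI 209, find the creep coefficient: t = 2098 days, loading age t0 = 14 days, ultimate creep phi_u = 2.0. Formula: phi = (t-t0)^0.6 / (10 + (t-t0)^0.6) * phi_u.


dt = 2098 - 14 = 2084
phi = 2084^0.6 / (10 + 2084^0.6) * 2.0
= 1.815

1.815


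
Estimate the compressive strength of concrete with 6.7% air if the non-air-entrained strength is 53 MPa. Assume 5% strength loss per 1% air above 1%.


Strength loss = (6.7 - 1) * 5 = 28.5%
f'c = 53 * (1 - 28.5/100)
= 37.9 MPa

37.9


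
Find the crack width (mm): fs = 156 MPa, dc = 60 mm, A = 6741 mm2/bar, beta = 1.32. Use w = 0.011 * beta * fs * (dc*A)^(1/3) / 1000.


w = 0.011 * beta * fs * (dc * A)^(1/3) / 1000
= 0.011 * 1.32 * 156 * (60 * 6741)^(1/3) / 1000
= 0.168 mm

0.168


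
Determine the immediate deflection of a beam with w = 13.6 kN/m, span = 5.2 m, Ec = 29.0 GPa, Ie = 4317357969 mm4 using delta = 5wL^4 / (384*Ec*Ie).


Convert: L = 5.2 m = 5200 mm, Ec = 29.0 GPa = 29000 MPa
delta = 5 * 13.6 * 5200^4 / (384 * 29000 * 4317357969)
= 1.03 mm

1.03


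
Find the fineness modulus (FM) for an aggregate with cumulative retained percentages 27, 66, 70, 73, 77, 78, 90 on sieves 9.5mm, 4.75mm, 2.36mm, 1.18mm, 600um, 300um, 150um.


FM = sum(cumulative % retained) / 100
= 481 / 100
= 4.81

4.81


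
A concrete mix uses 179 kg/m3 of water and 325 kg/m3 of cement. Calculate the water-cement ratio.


w/c = water / cement
w/c = 179 / 325 = 0.551

0.551


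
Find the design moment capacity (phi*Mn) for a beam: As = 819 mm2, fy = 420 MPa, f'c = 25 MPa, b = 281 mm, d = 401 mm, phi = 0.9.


a = As * fy / (0.85 * f'c * b)
= 819 * 420 / (0.85 * 25 * 281)
= 57.606 mm
Mn = As * fy * (d - a/2) / 10^6
= 128.0283 kN-m
phi*Mn = 0.9 * 128.0283 = 115.23 kN-m

115.23


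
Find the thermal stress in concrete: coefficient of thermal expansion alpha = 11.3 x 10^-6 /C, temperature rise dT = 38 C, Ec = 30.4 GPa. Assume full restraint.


sigma = alpha * dT * Ec
= 11.3e-6 * 38 * 30.4 * 1000
= 13.054 MPa

13.054


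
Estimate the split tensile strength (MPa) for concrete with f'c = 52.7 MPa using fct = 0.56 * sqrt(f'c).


fct = 0.56 * sqrt(52.7)
= 0.56 * 7.259
= 4.065 MPa

4.065


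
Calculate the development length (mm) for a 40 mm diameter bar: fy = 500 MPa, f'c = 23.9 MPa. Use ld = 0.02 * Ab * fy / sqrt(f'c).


Ab = pi * 40^2 / 4 = 1256.637 mm2
ld = 0.02 * 1256.637 * 500 / sqrt(23.9)
= 2570.5 mm

2570.5


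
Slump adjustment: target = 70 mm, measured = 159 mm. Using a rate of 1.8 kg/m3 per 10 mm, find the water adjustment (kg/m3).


Difference = 70 - 159 = -89 mm
Water adjustment = -89 * 1.8 / 10 = -16.0 kg/m3

-16.0


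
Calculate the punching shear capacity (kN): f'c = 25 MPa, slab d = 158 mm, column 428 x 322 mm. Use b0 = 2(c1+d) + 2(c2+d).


b0 = 2*(428 + 158) + 2*(322 + 158) = 2132 mm
Vc = 0.33 * sqrt(25) * 2132 * 158 / 1000
= 555.81 kN

555.81


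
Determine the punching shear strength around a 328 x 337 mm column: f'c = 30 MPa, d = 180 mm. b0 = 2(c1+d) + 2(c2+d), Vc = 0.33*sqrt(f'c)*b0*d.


b0 = 2*(328 + 180) + 2*(337 + 180) = 2050 mm
Vc = 0.33 * sqrt(30) * 2050 * 180 / 1000
= 666.96 kN

666.96


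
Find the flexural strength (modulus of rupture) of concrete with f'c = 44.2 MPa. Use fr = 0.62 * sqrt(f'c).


fr = 0.62 * sqrt(44.2)
= 4.122 MPa

4.122


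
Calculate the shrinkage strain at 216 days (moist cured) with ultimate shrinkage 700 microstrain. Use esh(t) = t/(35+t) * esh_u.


esh(216) = 216 / (35 + 216) * 700
= 216 / 251 * 700
= 602.4 microstrain

602.4


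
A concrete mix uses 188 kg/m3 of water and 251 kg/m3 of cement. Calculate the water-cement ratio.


w/c = water / cement
w/c = 188 / 251 = 0.749

0.749


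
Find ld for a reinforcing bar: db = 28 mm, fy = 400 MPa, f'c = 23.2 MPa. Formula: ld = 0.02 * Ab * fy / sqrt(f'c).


Ab = pi * 28^2 / 4 = 615.752 mm2
ld = 0.02 * 615.752 * 400 / sqrt(23.2)
= 1022.7 mm

1022.7


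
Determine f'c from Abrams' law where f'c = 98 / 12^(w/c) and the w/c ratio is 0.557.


f'c = 98 / 12^0.557
= 98 / 3.991
= 24.55 MPa

24.55


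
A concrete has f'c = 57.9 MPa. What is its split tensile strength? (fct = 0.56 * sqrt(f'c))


fct = 0.56 * sqrt(57.9)
= 0.56 * 7.609
= 4.261 MPa

4.261


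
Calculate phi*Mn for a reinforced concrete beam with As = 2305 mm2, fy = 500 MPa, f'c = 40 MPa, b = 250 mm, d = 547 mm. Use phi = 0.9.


a = As * fy / (0.85 * f'c * b)
= 2305 * 500 / (0.85 * 40 * 250)
= 135.5882 mm
Mn = As * fy * (d - a/2) / 10^6
= 552.2848 kN-m
phi*Mn = 0.9 * 552.2848 = 497.06 kN-m

497.06


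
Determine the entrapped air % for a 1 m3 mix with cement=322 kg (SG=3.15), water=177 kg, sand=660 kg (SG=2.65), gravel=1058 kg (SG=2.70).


Vol cement = 322 / (3.15 * 1000) = 0.102222 m3
Vol water = 177 / 1000 = 0.177 m3
Vol sand = 660 / (2.65 * 1000) = 0.249057 m3
Vol gravel = 1058 / (2.70 * 1000) = 0.391852 m3
Total solid + water volume = 0.920131 m3
Air = (1 - 0.920131) * 100 = 7.99%

7.99


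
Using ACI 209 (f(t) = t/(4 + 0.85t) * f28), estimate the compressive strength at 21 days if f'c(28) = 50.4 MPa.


f(21) = 21 / (4 + 0.85 * 21) * 50.4
= 21 / 21.85 * 50.4
= 48.44 MPa

48.44


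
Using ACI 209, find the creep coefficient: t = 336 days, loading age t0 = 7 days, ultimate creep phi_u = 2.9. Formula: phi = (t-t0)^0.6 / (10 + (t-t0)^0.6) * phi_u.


dt = 336 - 7 = 329
phi = 329^0.6 / (10 + 329^0.6) * 2.9
= 2.216

2.216


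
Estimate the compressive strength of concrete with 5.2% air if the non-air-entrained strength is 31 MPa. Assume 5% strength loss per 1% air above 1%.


Strength loss = (5.2 - 1) * 5 = 21.0%
f'c = 31 * (1 - 21.0/100)
= 24.49 MPa

24.49


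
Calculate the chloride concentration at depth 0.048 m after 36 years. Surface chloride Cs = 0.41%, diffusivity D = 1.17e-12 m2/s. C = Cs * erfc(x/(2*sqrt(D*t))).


t_seconds = 36 * 365.25 * 24 * 3600 = 1136073600.0 s
arg = 0.048 / (2 * sqrt(1.17e-12 * 1136073600.0))
= 0.6583
erfc(0.6583) = 0.3519
C = 0.41 * 0.3519 = 0.1443%

0.1443


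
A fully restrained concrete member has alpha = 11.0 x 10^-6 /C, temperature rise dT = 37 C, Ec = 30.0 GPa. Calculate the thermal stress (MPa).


sigma = alpha * dT * Ec
= 11.0e-6 * 37 * 30.0 * 1000
= 12.21 MPa

12.21


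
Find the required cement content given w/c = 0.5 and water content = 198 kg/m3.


Cement = water / (w/c)
= 198 / 0.5
= 396.0 kg/m3

396.0


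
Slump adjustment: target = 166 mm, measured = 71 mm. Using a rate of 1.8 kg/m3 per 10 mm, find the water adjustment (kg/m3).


Difference = 166 - 71 = 95 mm
Water adjustment = 95 * 1.8 / 10 = 17.1 kg/m3

17.1


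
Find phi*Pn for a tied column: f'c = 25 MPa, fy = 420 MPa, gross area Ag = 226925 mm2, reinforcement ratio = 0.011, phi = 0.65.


Ast = rho * Ag = 0.011 * 226925 = 2496.175 mm2
phi*Pn = 0.65 * 0.80 * (0.85 * 25 * (226925 - 2496.175) + 420 * 2496.175) / 1000
= 3025.1 kN

3025.1


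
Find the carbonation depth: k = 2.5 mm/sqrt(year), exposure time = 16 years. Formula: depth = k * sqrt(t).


depth = k * sqrt(t)
= 2.5 * sqrt(16)
= 10.0 mm

10.0


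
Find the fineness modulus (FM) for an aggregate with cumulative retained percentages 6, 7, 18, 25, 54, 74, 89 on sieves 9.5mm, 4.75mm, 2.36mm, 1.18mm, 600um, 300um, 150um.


FM = sum(cumulative % retained) / 100
= 273 / 100
= 2.73

2.73


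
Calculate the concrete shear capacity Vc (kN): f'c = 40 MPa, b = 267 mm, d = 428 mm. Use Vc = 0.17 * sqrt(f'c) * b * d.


Vc = 0.17 * sqrt(40) * 267 * 428 / 1000
= 122.87 kN

122.87


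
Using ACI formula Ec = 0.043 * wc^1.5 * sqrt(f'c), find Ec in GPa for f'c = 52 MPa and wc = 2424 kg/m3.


Ec = 0.043 * 2424^1.5 * sqrt(52) / 1000
= 37.01 GPa

37.01


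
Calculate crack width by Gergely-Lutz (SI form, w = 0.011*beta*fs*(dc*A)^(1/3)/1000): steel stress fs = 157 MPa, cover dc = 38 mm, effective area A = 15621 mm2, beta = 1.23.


w = 0.011 * beta * fs * (dc * A)^(1/3) / 1000
= 0.011 * 1.23 * 157 * (38 * 15621)^(1/3) / 1000
= 0.179 mm

0.179


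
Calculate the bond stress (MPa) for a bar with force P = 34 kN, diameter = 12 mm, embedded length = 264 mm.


u = P / (pi * db * ld)
= 34 * 1000 / (pi * 12 * 264)
= 3.416 MPa

3.416


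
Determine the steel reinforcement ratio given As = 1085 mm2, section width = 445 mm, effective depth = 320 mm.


rho = As / (b * d)
= 1085 / (445 * 320)
= 0.0076

0.0076


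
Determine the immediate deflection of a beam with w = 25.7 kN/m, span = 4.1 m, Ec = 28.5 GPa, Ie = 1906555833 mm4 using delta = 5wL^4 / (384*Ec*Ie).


Convert: L = 4.1 m = 4100 mm, Ec = 28.5 GPa = 28500 MPa
delta = 5 * 25.7 * 4100^4 / (384 * 28500 * 1906555833)
= 1.74 mm

1.74


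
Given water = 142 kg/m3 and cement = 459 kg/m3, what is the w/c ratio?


w/c = water / cement
w/c = 142 / 459 = 0.309

0.309


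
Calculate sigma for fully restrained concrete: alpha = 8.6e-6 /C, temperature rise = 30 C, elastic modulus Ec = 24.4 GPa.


sigma = alpha * dT * Ec
= 8.6e-6 * 30 * 24.4 * 1000
= 6.295 MPa

6.295


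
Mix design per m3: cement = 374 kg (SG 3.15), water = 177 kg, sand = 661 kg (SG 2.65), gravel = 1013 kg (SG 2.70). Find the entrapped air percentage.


Vol cement = 374 / (3.15 * 1000) = 0.11873 m3
Vol water = 177 / 1000 = 0.177 m3
Vol sand = 661 / (2.65 * 1000) = 0.249434 m3
Vol gravel = 1013 / (2.70 * 1000) = 0.375185 m3
Total solid + water volume = 0.920349 m3
Air = (1 - 0.920349) * 100 = 7.97%

7.97


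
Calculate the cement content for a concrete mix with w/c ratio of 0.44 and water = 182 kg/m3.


Cement = water / (w/c)
= 182 / 0.44
= 413.6 kg/m3

413.6


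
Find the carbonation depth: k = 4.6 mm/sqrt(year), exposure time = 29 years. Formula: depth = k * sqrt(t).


depth = k * sqrt(t)
= 4.6 * sqrt(29)
= 24.77 mm

24.77


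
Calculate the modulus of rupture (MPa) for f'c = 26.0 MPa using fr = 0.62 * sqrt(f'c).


fr = 0.62 * sqrt(26.0)
= 3.161 MPa

3.161


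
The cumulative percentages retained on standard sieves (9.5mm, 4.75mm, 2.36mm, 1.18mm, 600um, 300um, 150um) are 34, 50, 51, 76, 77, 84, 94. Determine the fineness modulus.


FM = sum(cumulative % retained) / 100
= 466 / 100
= 4.66

4.66


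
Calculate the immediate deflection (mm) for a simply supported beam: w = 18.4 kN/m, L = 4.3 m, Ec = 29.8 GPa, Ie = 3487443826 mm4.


Convert: L = 4.3 m = 4300 mm, Ec = 29.8 GPa = 29800 MPa
delta = 5 * 18.4 * 4300^4 / (384 * 29800 * 3487443826)
= 0.79 mm

0.79


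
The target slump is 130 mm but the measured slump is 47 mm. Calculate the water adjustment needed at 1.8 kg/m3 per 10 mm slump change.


Difference = 130 - 47 = 83 mm
Water adjustment = 83 * 1.8 / 10 = 14.9 kg/m3

14.9


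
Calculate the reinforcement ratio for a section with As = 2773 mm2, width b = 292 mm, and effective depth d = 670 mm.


rho = As / (b * d)
= 2773 / (292 * 670)
= 0.0142

0.0142


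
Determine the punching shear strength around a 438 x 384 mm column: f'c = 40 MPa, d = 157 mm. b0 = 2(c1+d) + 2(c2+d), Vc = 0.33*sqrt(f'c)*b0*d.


b0 = 2*(438 + 157) + 2*(384 + 157) = 2272 mm
Vc = 0.33 * sqrt(40) * 2272 * 157 / 1000
= 744.48 kN

744.48


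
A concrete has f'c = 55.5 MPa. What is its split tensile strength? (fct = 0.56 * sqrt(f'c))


fct = 0.56 * sqrt(55.5)
= 0.56 * 7.45
= 4.172 MPa

4.172


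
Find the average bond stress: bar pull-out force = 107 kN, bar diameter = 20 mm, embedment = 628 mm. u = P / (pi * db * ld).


u = P / (pi * db * ld)
= 107 * 1000 / (pi * 20 * 628)
= 2.712 MPa

2.712


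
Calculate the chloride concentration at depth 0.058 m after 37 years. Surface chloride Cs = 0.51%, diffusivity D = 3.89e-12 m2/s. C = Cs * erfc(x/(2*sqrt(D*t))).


t_seconds = 37 * 365.25 * 24 * 3600 = 1167631200.0 s
arg = 0.058 / (2 * sqrt(3.89e-12 * 1167631200.0))
= 0.4303
erfc(0.4303) = 0.5428
C = 0.51 * 0.5428 = 0.2768%

0.2768


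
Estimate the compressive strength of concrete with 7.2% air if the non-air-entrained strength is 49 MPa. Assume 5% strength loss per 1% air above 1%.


Strength loss = (7.2 - 1) * 5 = 31.0%
f'c = 49 * (1 - 31.0/100)
= 33.81 MPa

33.81


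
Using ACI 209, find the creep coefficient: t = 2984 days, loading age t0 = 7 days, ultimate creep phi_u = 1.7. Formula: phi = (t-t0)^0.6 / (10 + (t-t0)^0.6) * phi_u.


dt = 2984 - 7 = 2977
phi = 2977^0.6 / (10 + 2977^0.6) * 1.7
= 1.571

1.571


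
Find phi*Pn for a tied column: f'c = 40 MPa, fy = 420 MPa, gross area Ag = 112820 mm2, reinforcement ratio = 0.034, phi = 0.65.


Ast = rho * Ag = 0.034 * 112820 = 3835.88 mm2
phi*Pn = 0.65 * 0.80 * (0.85 * 40 * (112820 - 3835.88) + 420 * 3835.88) / 1000
= 2764.6 kN

2764.6


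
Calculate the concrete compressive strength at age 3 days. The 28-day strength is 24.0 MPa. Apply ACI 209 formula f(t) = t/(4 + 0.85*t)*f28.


f(3) = 3 / (4 + 0.85 * 3) * 24.0
= 3 / 6.55 * 24.0
= 10.99 MPa

10.99


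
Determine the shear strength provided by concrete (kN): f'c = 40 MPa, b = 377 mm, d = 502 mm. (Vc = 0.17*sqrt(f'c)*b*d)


Vc = 0.17 * sqrt(40) * 377 * 502 / 1000
= 203.48 kN

203.48


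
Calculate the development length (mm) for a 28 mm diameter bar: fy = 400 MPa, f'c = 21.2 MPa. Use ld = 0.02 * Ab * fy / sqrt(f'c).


Ab = pi * 28^2 / 4 = 615.752 mm2
ld = 0.02 * 615.752 * 400 / sqrt(21.2)
= 1069.9 mm

1069.9


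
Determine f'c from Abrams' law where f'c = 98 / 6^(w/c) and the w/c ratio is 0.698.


f'c = 98 / 6^0.698
= 98 / 3.493
= 28.06 MPa

28.06


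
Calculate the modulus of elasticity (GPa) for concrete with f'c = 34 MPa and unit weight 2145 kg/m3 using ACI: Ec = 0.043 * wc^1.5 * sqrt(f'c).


Ec = 0.043 * 2145^1.5 * sqrt(34) / 1000
= 24.91 GPa

24.91


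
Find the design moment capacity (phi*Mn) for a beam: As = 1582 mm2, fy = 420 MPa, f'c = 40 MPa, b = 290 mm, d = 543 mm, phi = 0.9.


a = As * fy / (0.85 * f'c * b)
= 1582 * 420 / (0.85 * 40 * 290)
= 67.3874 mm
Mn = As * fy * (d - a/2) / 10^6
= 338.4035 kN-m
phi*Mn = 0.9 * 338.4035 = 304.56 kN-m

304.56


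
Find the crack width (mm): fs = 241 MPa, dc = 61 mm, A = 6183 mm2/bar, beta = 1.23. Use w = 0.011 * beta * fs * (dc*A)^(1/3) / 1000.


w = 0.011 * beta * fs * (dc * A)^(1/3) / 1000
= 0.011 * 1.23 * 241 * (61 * 6183)^(1/3) / 1000
= 0.236 mm

0.236


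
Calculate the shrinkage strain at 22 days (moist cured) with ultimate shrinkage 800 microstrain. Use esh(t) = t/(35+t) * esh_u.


esh(22) = 22 / (35 + 22) * 800
= 22 / 57 * 800
= 308.8 microstrain

308.8


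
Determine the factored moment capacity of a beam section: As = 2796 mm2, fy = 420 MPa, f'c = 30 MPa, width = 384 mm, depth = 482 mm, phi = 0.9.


a = As * fy / (0.85 * f'c * b)
= 2796 * 420 / (0.85 * 30 * 384)
= 119.9265 mm
Mn = As * fy * (d - a/2) / 10^6
= 495.6062 kN-m
phi*Mn = 0.9 * 495.6062 = 446.05 kN-m

446.05


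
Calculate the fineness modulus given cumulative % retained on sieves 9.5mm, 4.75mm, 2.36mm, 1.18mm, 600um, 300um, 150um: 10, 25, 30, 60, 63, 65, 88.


FM = sum(cumulative % retained) / 100
= 341 / 100
= 3.41

3.41


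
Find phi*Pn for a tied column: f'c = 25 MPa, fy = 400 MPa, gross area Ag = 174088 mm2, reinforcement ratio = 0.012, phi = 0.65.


Ast = rho * Ag = 0.012 * 174088 = 2089.056 mm2
phi*Pn = 0.65 * 0.80 * (0.85 * 25 * (174088 - 2089.056) + 400 * 2089.056) / 1000
= 2335.11 kN

2335.11


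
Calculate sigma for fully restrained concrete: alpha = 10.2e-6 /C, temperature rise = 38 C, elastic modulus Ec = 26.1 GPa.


sigma = alpha * dT * Ec
= 10.2e-6 * 38 * 26.1 * 1000
= 10.116 MPa

10.116


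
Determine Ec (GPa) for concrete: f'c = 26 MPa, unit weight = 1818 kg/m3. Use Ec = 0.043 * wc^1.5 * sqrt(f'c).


Ec = 0.043 * 1818^1.5 * sqrt(26) / 1000
= 17.0 GPa

17.0


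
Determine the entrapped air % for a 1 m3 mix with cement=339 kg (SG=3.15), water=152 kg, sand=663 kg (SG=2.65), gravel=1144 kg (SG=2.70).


Vol cement = 339 / (3.15 * 1000) = 0.107619 m3
Vol water = 152 / 1000 = 0.152 m3
Vol sand = 663 / (2.65 * 1000) = 0.250189 m3
Vol gravel = 1144 / (2.70 * 1000) = 0.423704 m3
Total solid + water volume = 0.933511 m3
Air = (1 - 0.933511) * 100 = 6.65%

6.65


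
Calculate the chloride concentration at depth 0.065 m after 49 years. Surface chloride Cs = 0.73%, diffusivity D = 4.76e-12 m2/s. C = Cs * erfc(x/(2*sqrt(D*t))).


t_seconds = 49 * 365.25 * 24 * 3600 = 1546322400.0 s
arg = 0.065 / (2 * sqrt(4.76e-12 * 1546322400.0))
= 0.3788
erfc(0.3788) = 0.5921
C = 0.73 * 0.5921 = 0.4323%

0.4323


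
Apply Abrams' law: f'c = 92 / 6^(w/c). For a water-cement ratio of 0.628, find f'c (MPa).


f'c = 92 / 6^0.628
= 92 / 3.081
= 29.86 MPa

29.86


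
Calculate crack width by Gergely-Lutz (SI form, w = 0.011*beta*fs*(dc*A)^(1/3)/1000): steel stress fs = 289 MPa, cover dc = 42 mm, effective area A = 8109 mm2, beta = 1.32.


w = 0.011 * beta * fs * (dc * A)^(1/3) / 1000
= 0.011 * 1.32 * 289 * (42 * 8109)^(1/3) / 1000
= 0.293 mm

0.293


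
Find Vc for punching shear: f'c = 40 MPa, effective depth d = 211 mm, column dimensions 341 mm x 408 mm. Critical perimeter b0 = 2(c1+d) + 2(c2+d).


b0 = 2*(341 + 211) + 2*(408 + 211) = 2342 mm
Vc = 0.33 * sqrt(40) * 2342 * 211 / 1000
= 1031.37 kN

1031.37


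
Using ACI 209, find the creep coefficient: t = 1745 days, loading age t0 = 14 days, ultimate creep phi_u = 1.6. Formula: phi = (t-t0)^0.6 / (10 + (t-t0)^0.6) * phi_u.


dt = 1745 - 14 = 1731
phi = 1731^0.6 / (10 + 1731^0.6) * 1.6
= 1.436

1.436


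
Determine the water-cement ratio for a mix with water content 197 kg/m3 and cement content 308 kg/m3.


w/c = water / cement
w/c = 197 / 308 = 0.64

0.64


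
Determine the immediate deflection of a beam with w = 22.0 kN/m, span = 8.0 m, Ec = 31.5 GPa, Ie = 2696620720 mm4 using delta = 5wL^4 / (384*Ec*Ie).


Convert: L = 8.0 m = 8000 mm, Ec = 31.5 GPa = 31500 MPa
delta = 5 * 22.0 * 8000^4 / (384 * 31500 * 2696620720)
= 13.81 mm

13.81


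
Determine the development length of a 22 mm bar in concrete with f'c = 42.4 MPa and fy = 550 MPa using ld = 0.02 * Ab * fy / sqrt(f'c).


Ab = pi * 22^2 / 4 = 380.133 mm2
ld = 0.02 * 380.133 * 550 / sqrt(42.4)
= 642.2 mm

642.2


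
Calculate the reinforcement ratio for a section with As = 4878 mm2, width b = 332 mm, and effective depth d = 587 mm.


rho = As / (b * d)
= 4878 / (332 * 587)
= 0.025

0.025


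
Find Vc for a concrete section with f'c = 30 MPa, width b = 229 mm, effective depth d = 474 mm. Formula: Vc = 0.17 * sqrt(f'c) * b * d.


Vc = 0.17 * sqrt(30) * 229 * 474 / 1000
= 101.07 kN

101.07


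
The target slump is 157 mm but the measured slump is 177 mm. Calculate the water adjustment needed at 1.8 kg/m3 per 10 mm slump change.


Difference = 157 - 177 = -20 mm
Water adjustment = -20 * 1.8 / 10 = -3.6 kg/m3

-3.6


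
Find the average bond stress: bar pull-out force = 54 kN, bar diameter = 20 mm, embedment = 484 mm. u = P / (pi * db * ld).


u = P / (pi * db * ld)
= 54 * 1000 / (pi * 20 * 484)
= 1.776 MPa

1.776


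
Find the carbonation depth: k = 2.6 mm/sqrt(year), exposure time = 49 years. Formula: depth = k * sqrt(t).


depth = k * sqrt(t)
= 2.6 * sqrt(49)
= 18.2 mm

18.2


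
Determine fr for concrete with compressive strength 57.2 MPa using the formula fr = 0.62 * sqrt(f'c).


fr = 0.62 * sqrt(57.2)
= 4.689 MPa

4.689


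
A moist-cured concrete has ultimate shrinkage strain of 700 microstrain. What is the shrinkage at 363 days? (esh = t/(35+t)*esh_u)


esh(363) = 363 / (35 + 363) * 700
= 363 / 398 * 700
= 638.4 microstrain

638.4


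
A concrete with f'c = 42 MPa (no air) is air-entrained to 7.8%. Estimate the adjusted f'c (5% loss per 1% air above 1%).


Strength loss = (7.8 - 1) * 5 = 34.0%
f'c = 42 * (1 - 34.0/100)
= 27.72 MPa

27.72


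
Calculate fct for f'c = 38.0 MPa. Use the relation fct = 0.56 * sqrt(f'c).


fct = 0.56 * sqrt(38.0)
= 0.56 * 6.164
= 3.452 MPa

3.452


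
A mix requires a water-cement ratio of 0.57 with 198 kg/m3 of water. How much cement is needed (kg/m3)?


Cement = water / (w/c)
= 198 / 0.57
= 347.4 kg/m3

347.4


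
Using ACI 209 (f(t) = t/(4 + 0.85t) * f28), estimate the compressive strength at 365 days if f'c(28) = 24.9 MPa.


f(365) = 365 / (4 + 0.85 * 365) * 24.9
= 365 / 314.25 * 24.9
= 28.92 MPa

28.92


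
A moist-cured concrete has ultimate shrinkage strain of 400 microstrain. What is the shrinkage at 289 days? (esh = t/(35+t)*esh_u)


esh(289) = 289 / (35 + 289) * 400
= 289 / 324 * 400
= 356.8 microstrain

356.8


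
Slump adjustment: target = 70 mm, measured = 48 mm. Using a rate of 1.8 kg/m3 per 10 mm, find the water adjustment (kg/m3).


Difference = 70 - 48 = 22 mm
Water adjustment = 22 * 1.8 / 10 = 4.0 kg/m3

4.0


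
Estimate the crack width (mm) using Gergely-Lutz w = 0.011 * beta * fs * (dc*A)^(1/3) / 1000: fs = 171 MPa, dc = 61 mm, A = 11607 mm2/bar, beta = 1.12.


w = 0.011 * beta * fs * (dc * A)^(1/3) / 1000
= 0.011 * 1.12 * 171 * (61 * 11607)^(1/3) / 1000
= 0.188 mm

0.188


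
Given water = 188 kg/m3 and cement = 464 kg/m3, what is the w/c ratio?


w/c = water / cement
w/c = 188 / 464 = 0.405

0.405


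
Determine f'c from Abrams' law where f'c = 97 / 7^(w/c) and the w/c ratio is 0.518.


f'c = 97 / 7^0.518
= 97 / 2.74
= 35.4 MPa

35.4


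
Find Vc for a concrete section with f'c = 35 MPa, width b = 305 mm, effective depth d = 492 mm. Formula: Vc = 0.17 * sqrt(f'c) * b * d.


Vc = 0.17 * sqrt(35) * 305 * 492 / 1000
= 150.92 kN

150.92


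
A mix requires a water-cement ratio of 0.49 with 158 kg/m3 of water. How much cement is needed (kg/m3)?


Cement = water / (w/c)
= 158 / 0.49
= 322.4 kg/m3

322.4


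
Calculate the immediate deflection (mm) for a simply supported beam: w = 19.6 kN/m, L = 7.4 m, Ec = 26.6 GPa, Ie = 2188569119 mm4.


Convert: L = 7.4 m = 7400 mm, Ec = 26.6 GPa = 26600 MPa
delta = 5 * 19.6 * 7400^4 / (384 * 26600 * 2188569119)
= 13.15 mm

13.15


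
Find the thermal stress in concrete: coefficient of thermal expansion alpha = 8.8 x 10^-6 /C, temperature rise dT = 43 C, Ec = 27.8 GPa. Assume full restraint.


sigma = alpha * dT * Ec
= 8.8e-6 * 43 * 27.8 * 1000
= 10.52 MPa

10.52


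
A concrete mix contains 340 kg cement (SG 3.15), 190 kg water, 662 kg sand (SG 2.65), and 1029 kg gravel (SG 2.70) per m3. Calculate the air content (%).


Vol cement = 340 / (3.15 * 1000) = 0.107937 m3
Vol water = 190 / 1000 = 0.19 m3
Vol sand = 662 / (2.65 * 1000) = 0.249811 m3
Vol gravel = 1029 / (2.70 * 1000) = 0.381111 m3
Total solid + water volume = 0.928859 m3
Air = (1 - 0.928859) * 100 = 7.11%

7.11


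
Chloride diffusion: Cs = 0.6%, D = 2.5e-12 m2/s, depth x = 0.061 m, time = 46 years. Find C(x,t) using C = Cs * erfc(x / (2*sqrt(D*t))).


t_seconds = 46 * 365.25 * 24 * 3600 = 1451649600.0 s
arg = 0.061 / (2 * sqrt(2.5e-12 * 1451649600.0))
= 0.5063
erfc(0.5063) = 0.474
C = 0.6 * 0.474 = 0.2844%

0.2844


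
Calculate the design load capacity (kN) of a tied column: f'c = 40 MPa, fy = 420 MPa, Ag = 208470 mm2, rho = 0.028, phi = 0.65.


Ast = rho * Ag = 0.028 * 208470 = 5837.16 mm2
phi*Pn = 0.65 * 0.80 * (0.85 * 40 * (208470 - 5837.16) + 420 * 5837.16) / 1000
= 4857.38 kN

4857.38


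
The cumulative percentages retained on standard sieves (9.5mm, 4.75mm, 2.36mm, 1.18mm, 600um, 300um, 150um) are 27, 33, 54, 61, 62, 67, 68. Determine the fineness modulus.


FM = sum(cumulative % retained) / 100
= 372 / 100
= 3.72

3.72


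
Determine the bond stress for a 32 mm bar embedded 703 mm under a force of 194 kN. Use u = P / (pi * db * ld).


u = P / (pi * db * ld)
= 194 * 1000 / (pi * 32 * 703)
= 2.745 MPa

2.745


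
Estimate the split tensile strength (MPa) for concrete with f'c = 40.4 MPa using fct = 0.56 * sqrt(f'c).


fct = 0.56 * sqrt(40.4)
= 0.56 * 6.356
= 3.559 MPa

3.559


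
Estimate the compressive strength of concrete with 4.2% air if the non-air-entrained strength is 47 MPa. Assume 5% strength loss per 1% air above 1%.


Strength loss = (4.2 - 1) * 5 = 16.0%
f'c = 47 * (1 - 16.0/100)
= 39.48 MPa

39.48


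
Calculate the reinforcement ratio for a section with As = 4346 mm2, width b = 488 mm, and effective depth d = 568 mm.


rho = As / (b * d)
= 4346 / (488 * 568)
= 0.0157

0.0157


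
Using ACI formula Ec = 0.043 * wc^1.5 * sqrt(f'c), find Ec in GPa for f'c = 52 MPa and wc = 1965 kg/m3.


Ec = 0.043 * 1965^1.5 * sqrt(52) / 1000
= 27.01 GPa

27.01


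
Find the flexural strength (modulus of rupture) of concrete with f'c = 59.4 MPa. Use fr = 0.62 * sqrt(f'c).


fr = 0.62 * sqrt(59.4)
= 4.778 MPa

4.778


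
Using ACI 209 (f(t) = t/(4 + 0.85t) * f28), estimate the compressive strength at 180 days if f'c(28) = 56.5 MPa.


f(180) = 180 / (4 + 0.85 * 180) * 56.5
= 180 / 157.0 * 56.5
= 64.78 MPa

64.78


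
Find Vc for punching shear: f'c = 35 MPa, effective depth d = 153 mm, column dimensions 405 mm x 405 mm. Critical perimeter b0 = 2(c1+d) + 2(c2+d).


b0 = 2*(405 + 153) + 2*(405 + 153) = 2232 mm
Vc = 0.33 * sqrt(35) * 2232 * 153 / 1000
= 666.7 kN

666.7


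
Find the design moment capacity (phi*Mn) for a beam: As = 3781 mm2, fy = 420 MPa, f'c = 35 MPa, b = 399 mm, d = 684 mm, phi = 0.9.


a = As * fy / (0.85 * f'c * b)
= 3781 * 420 / (0.85 * 35 * 399)
= 133.7815 mm
Mn = As * fy * (d - a/2) / 10^6
= 979.9818 kN-m
phi*Mn = 0.9 * 979.9818 = 881.98 kN-m

881.98


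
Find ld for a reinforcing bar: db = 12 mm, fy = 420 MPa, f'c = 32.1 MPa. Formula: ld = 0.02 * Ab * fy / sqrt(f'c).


Ab = pi * 12^2 / 4 = 113.097 mm2
ld = 0.02 * 113.097 * 420 / sqrt(32.1)
= 167.7 mm

167.7


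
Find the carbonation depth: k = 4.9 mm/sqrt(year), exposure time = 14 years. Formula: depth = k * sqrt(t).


depth = k * sqrt(t)
= 4.9 * sqrt(14)
= 18.33 mm

18.33


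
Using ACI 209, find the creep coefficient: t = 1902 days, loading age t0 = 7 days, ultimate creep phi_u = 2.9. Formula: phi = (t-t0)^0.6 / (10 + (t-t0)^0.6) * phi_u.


dt = 1902 - 7 = 1895
phi = 1895^0.6 / (10 + 1895^0.6) * 2.9
= 2.617

2.617


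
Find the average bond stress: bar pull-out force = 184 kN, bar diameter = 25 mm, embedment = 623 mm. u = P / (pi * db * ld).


u = P / (pi * db * ld)
= 184 * 1000 / (pi * 25 * 623)
= 3.76 MPa

3.76


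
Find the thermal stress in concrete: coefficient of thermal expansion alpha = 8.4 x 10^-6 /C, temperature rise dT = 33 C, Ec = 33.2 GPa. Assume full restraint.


sigma = alpha * dT * Ec
= 8.4e-6 * 33 * 33.2 * 1000
= 9.203 MPa

9.203


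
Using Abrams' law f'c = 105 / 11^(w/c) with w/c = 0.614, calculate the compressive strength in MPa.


f'c = 105 / 11^0.614
= 105 / 4.359
= 24.09 MPa

24.09


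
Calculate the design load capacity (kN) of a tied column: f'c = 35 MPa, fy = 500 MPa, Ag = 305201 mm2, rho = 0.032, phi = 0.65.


Ast = rho * Ag = 0.032 * 305201 = 9766.432 mm2
phi*Pn = 0.65 * 0.80 * (0.85 * 35 * (305201 - 9766.432) + 500 * 9766.432) / 1000
= 7109.65 kN

7109.65


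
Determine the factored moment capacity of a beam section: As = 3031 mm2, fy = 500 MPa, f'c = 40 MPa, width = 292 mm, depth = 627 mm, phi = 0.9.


a = As * fy / (0.85 * f'c * b)
= 3031 * 500 / (0.85 * 40 * 292)
= 152.6491 mm
Mn = As * fy * (d - a/2) / 10^6
= 834.5487 kN-m
phi*Mn = 0.9 * 834.5487 = 751.09 kN-m

751.09


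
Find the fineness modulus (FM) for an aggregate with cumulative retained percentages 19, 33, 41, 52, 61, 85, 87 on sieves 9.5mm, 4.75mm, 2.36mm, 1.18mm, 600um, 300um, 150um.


FM = sum(cumulative % retained) / 100
= 378 / 100
= 3.78

3.78


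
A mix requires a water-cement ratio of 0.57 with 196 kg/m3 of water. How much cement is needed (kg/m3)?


Cement = water / (w/c)
= 196 / 0.57
= 343.9 kg/m3

343.9


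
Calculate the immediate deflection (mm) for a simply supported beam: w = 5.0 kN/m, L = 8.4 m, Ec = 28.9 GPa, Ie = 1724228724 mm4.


Convert: L = 8.4 m = 8400 mm, Ec = 28.9 GPa = 28900 MPa
delta = 5 * 5.0 * 8400^4 / (384 * 28900 * 1724228724)
= 6.5 mm

6.5


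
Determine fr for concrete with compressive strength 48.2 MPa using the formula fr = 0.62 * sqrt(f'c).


fr = 0.62 * sqrt(48.2)
= 4.304 MPa

4.304


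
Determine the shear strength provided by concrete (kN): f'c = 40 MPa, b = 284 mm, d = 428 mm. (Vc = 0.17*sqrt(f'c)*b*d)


Vc = 0.17 * sqrt(40) * 284 * 428 / 1000
= 130.69 kN

130.69


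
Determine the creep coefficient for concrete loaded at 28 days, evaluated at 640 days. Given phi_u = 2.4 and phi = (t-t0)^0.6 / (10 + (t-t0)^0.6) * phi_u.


dt = 640 - 28 = 612
phi = 612^0.6 / (10 + 612^0.6) * 2.4
= 1.979

1.979


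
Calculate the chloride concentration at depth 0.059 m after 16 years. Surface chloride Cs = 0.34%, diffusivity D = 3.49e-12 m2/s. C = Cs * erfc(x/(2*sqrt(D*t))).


t_seconds = 16 * 365.25 * 24 * 3600 = 504921600.0 s
arg = 0.059 / (2 * sqrt(3.49e-12 * 504921600.0))
= 0.7027
erfc(0.7027) = 0.3203
C = 0.34 * 0.3203 = 0.1089%

0.1089


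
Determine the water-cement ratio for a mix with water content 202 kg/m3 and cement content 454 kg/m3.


w/c = water / cement
w/c = 202 / 454 = 0.445

0.445


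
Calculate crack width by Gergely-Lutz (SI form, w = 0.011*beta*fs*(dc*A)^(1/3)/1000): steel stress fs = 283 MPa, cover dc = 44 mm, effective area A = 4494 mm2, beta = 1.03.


w = 0.011 * beta * fs * (dc * A)^(1/3) / 1000
= 0.011 * 1.03 * 283 * (44 * 4494)^(1/3) / 1000
= 0.187 mm

0.187


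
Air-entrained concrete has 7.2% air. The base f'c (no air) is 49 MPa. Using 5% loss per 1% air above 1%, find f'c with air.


Strength loss = (7.2 - 1) * 5 = 31.0%
f'c = 49 * (1 - 31.0/100)
= 33.81 MPa

33.81


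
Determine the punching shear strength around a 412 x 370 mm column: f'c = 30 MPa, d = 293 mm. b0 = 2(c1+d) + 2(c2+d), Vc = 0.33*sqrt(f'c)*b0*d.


b0 = 2*(412 + 293) + 2*(370 + 293) = 2736 mm
Vc = 0.33 * sqrt(30) * 2736 * 293 / 1000
= 1448.97 kN

1448.97


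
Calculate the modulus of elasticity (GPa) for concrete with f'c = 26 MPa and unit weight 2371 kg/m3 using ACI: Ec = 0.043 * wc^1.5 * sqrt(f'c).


Ec = 0.043 * 2371^1.5 * sqrt(26) / 1000
= 25.31 GPa

25.31


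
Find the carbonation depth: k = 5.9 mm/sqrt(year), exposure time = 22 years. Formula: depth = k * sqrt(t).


depth = k * sqrt(t)
= 5.9 * sqrt(22)
= 27.67 mm

27.67


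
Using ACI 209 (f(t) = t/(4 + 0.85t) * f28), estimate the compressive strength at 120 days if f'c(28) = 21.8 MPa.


f(120) = 120 / (4 + 0.85 * 120) * 21.8
= 120 / 106.0 * 21.8
= 24.68 MPa

24.68


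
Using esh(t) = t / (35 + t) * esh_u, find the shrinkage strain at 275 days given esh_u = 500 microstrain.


esh(275) = 275 / (35 + 275) * 500
= 275 / 310 * 500
= 443.5 microstrain

443.5


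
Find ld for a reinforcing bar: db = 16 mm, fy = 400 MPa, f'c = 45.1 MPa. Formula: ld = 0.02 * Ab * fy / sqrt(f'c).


Ab = pi * 16^2 / 4 = 201.062 mm2
ld = 0.02 * 201.062 * 400 / sqrt(45.1)
= 239.5 mm

239.5


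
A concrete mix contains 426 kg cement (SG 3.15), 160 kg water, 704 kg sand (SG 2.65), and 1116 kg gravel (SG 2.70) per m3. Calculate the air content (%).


Vol cement = 426 / (3.15 * 1000) = 0.135238 m3
Vol water = 160 / 1000 = 0.16 m3
Vol sand = 704 / (2.65 * 1000) = 0.26566 m3
Vol gravel = 1116 / (2.70 * 1000) = 0.413333 m3
Total solid + water volume = 0.974232 m3
Air = (1 - 0.974232) * 100 = 2.58%

2.58


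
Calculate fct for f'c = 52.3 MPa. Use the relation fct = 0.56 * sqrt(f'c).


fct = 0.56 * sqrt(52.3)
= 0.56 * 7.232
= 4.05 MPa

4.05


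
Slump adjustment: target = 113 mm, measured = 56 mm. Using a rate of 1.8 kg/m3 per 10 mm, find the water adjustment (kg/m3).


Difference = 113 - 56 = 57 mm
Water adjustment = 57 * 1.8 / 10 = 10.3 kg/m3

10.3


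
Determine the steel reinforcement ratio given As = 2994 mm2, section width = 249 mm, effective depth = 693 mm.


rho = As / (b * d)
= 2994 / (249 * 693)
= 0.0174

0.0174


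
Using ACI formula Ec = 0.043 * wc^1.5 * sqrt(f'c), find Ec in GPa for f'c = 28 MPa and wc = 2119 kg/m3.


Ec = 0.043 * 2119^1.5 * sqrt(28) / 1000
= 22.19 GPa

22.19


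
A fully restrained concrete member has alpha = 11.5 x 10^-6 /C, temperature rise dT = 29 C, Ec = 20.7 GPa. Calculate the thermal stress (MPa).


sigma = alpha * dT * Ec
= 11.5e-6 * 29 * 20.7 * 1000
= 6.903 MPa

6.903


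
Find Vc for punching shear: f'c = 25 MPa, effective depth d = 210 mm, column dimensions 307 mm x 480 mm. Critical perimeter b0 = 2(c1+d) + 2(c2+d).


b0 = 2*(307 + 210) + 2*(480 + 210) = 2414 mm
Vc = 0.33 * sqrt(25) * 2414 * 210 / 1000
= 836.45 kN

836.45


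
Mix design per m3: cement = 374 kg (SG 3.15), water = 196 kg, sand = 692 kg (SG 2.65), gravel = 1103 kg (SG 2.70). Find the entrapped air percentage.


Vol cement = 374 / (3.15 * 1000) = 0.11873 m3
Vol water = 196 / 1000 = 0.196 m3
Vol sand = 692 / (2.65 * 1000) = 0.261132 m3
Vol gravel = 1103 / (2.70 * 1000) = 0.408519 m3
Total solid + water volume = 0.984381 m3
Air = (1 - 0.984381) * 100 = 1.56%

1.56


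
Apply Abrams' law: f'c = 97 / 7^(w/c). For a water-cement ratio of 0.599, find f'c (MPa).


f'c = 97 / 7^0.599
= 97 / 3.208
= 30.24 MPa

30.24


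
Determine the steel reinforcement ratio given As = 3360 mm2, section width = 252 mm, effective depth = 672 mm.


rho = As / (b * d)
= 3360 / (252 * 672)
= 0.0198

0.0198


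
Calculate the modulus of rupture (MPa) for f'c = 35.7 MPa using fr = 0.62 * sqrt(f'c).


fr = 0.62 * sqrt(35.7)
= 3.704 MPa

3.704


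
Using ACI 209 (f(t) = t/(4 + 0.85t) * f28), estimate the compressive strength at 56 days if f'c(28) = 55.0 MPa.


f(56) = 56 / (4 + 0.85 * 56) * 55.0
= 56 / 51.6 * 55.0
= 59.69 MPa

59.69


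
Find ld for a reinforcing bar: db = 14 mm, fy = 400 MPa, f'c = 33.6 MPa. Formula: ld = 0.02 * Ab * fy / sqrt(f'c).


Ab = pi * 14^2 / 4 = 153.938 mm2
ld = 0.02 * 153.938 * 400 / sqrt(33.6)
= 212.5 mm

212.5


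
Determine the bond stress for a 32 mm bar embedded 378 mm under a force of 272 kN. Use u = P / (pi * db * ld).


u = P / (pi * db * ld)
= 272 * 1000 / (pi * 32 * 378)
= 7.158 MPa

7.158


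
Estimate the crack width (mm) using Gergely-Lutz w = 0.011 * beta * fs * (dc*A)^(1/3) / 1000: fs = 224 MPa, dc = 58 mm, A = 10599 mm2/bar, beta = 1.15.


w = 0.011 * beta * fs * (dc * A)^(1/3) / 1000
= 0.011 * 1.15 * 224 * (58 * 10599)^(1/3) / 1000
= 0.241 mm

0.241


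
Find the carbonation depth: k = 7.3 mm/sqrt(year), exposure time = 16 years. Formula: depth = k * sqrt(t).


depth = k * sqrt(t)
= 7.3 * sqrt(16)
= 29.2 mm

29.2


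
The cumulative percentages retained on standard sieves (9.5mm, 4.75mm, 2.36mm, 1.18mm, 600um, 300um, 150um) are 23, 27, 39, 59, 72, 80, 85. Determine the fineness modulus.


FM = sum(cumulative % retained) / 100
= 385 / 100
= 3.85

3.85


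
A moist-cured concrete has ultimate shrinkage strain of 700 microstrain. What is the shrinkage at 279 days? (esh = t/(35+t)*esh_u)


esh(279) = 279 / (35 + 279) * 700
= 279 / 314 * 700
= 622.0 microstrain

622.0


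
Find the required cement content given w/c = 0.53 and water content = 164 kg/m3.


Cement = water / (w/c)
= 164 / 0.53
= 309.4 kg/m3

309.4


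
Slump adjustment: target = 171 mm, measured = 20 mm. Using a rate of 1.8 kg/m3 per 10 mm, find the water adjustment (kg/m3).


Difference = 171 - 20 = 151 mm
Water adjustment = 151 * 1.8 / 10 = 27.2 kg/m3

27.2


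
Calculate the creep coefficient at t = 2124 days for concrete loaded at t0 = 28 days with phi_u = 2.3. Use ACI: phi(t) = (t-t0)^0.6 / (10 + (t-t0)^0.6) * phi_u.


dt = 2124 - 28 = 2096
phi = 2096^0.6 / (10 + 2096^0.6) * 2.3
= 2.088

2.088


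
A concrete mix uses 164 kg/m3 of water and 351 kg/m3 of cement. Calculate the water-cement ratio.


w/c = water / cement
w/c = 164 / 351 = 0.467

0.467


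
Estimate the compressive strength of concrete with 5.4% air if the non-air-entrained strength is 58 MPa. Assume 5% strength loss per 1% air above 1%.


Strength loss = (5.4 - 1) * 5 = 22.0%
f'c = 58 * (1 - 22.0/100)
= 45.24 MPa

45.24


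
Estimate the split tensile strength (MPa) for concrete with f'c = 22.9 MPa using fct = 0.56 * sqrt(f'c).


fct = 0.56 * sqrt(22.9)
= 0.56 * 4.785
= 2.68 MPa

2.68
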